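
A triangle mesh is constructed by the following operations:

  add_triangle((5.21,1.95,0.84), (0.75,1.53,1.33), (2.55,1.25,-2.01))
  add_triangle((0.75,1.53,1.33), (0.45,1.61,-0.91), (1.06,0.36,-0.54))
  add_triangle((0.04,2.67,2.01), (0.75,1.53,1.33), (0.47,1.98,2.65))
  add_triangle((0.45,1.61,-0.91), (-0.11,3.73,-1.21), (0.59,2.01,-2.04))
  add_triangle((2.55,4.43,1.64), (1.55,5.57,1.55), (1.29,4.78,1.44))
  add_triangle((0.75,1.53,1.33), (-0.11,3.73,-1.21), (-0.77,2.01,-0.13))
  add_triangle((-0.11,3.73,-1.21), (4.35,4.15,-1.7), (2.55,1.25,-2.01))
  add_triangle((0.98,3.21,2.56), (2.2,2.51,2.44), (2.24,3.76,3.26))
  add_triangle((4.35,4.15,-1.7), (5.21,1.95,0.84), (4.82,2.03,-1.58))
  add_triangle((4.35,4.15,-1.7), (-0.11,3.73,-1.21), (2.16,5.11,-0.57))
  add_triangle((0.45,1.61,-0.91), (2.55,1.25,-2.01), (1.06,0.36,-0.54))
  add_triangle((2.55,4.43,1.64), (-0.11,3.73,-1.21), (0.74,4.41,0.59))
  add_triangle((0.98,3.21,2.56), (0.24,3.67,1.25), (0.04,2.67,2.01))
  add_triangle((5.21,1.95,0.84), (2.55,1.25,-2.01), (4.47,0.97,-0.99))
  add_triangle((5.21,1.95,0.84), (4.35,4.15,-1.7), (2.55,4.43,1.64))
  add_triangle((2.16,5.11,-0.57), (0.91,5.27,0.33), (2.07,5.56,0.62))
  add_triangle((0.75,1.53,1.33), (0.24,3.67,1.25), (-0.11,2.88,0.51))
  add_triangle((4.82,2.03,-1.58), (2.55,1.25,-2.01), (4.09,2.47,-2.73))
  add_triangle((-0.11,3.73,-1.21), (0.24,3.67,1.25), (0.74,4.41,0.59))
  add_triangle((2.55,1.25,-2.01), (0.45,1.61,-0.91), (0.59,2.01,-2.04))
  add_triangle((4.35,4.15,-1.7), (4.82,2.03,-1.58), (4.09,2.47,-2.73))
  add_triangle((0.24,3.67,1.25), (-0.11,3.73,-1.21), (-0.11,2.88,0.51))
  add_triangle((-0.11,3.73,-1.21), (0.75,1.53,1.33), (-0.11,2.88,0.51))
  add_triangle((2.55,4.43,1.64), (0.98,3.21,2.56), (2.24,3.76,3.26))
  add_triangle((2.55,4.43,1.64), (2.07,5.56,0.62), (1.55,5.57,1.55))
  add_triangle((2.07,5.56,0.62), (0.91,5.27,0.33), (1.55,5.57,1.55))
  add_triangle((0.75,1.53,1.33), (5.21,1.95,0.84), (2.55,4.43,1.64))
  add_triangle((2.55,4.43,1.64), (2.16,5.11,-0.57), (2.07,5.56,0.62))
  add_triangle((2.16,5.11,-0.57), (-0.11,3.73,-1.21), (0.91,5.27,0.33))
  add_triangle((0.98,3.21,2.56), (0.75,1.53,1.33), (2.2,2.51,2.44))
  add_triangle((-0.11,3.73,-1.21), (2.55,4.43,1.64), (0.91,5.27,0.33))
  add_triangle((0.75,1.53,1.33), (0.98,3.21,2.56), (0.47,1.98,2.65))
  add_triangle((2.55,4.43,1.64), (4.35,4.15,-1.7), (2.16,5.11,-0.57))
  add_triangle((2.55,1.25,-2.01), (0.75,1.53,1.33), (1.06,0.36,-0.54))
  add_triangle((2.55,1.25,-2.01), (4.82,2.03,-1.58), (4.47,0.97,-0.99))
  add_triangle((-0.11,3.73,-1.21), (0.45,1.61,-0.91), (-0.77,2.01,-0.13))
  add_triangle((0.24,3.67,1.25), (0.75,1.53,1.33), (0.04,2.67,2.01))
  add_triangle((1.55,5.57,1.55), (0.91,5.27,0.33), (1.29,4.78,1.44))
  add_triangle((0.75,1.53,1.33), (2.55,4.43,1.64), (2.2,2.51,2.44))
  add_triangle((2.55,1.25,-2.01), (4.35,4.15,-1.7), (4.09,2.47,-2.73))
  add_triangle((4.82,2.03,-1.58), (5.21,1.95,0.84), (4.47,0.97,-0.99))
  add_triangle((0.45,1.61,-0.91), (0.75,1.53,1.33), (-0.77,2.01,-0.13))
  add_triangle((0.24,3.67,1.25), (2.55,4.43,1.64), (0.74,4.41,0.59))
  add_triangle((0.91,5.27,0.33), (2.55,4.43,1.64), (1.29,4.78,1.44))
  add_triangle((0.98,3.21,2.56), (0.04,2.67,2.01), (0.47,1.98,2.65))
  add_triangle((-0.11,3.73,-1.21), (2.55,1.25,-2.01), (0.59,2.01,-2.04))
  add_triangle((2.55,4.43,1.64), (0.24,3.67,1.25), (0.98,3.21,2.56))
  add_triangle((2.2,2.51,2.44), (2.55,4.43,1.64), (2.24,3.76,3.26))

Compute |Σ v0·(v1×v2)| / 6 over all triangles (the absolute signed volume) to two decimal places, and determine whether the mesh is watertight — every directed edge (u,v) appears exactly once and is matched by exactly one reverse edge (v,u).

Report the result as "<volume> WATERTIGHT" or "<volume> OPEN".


Per-triangle v0·(v1×v2)/6:
  t1: -2.9368
  t2: -0.5941
  t3: -0.3402
  t4: -0.2728
  t5: +0.1495
  t6: +1.0650
  t7: +3.8922
  t8: +0.0556
  t9: +4.6905
  t10: +3.5322
  t11: -0.1368
  t12: +1.7029
  t13: +0.6392
  t14: -1.9171
  t15: +9.9382
  t16: +1.1727
  t17: -0.0396
  t18: +0.5085
  t19: +0.8826
  t20: -0.5239
  t21: +2.4224
  t22: +0.3507
  t23: -0.7424
  t24: +1.2734
  t25: +1.3315
  t26: +1.0306
  t27: +2.3159
  t28: +1.2248
  t29: +2.2094
  t30: +0.0179
  t31: -1.3608
  t32: +0.1700
  t33: +5.4318
  t34: +0.2763
  t35: +0.7935
  t36: +0.0099
  t37: -0.5041
  t38: +0.0991
  t39: -0.5716
  t40: +0.0818
  t41: +1.7746
  t42: -0.8714
  t43: +1.2972
  t44: -1.2324
  t45: +0.4527
  t46: +1.5844
  t47: +1.9660
  t48: +0.9572
Σ = +43.2563 → |volume| = 43.26

Directed edges: 144 total, each appears once with its reverse present → watertight.

43.26 WATERTIGHT


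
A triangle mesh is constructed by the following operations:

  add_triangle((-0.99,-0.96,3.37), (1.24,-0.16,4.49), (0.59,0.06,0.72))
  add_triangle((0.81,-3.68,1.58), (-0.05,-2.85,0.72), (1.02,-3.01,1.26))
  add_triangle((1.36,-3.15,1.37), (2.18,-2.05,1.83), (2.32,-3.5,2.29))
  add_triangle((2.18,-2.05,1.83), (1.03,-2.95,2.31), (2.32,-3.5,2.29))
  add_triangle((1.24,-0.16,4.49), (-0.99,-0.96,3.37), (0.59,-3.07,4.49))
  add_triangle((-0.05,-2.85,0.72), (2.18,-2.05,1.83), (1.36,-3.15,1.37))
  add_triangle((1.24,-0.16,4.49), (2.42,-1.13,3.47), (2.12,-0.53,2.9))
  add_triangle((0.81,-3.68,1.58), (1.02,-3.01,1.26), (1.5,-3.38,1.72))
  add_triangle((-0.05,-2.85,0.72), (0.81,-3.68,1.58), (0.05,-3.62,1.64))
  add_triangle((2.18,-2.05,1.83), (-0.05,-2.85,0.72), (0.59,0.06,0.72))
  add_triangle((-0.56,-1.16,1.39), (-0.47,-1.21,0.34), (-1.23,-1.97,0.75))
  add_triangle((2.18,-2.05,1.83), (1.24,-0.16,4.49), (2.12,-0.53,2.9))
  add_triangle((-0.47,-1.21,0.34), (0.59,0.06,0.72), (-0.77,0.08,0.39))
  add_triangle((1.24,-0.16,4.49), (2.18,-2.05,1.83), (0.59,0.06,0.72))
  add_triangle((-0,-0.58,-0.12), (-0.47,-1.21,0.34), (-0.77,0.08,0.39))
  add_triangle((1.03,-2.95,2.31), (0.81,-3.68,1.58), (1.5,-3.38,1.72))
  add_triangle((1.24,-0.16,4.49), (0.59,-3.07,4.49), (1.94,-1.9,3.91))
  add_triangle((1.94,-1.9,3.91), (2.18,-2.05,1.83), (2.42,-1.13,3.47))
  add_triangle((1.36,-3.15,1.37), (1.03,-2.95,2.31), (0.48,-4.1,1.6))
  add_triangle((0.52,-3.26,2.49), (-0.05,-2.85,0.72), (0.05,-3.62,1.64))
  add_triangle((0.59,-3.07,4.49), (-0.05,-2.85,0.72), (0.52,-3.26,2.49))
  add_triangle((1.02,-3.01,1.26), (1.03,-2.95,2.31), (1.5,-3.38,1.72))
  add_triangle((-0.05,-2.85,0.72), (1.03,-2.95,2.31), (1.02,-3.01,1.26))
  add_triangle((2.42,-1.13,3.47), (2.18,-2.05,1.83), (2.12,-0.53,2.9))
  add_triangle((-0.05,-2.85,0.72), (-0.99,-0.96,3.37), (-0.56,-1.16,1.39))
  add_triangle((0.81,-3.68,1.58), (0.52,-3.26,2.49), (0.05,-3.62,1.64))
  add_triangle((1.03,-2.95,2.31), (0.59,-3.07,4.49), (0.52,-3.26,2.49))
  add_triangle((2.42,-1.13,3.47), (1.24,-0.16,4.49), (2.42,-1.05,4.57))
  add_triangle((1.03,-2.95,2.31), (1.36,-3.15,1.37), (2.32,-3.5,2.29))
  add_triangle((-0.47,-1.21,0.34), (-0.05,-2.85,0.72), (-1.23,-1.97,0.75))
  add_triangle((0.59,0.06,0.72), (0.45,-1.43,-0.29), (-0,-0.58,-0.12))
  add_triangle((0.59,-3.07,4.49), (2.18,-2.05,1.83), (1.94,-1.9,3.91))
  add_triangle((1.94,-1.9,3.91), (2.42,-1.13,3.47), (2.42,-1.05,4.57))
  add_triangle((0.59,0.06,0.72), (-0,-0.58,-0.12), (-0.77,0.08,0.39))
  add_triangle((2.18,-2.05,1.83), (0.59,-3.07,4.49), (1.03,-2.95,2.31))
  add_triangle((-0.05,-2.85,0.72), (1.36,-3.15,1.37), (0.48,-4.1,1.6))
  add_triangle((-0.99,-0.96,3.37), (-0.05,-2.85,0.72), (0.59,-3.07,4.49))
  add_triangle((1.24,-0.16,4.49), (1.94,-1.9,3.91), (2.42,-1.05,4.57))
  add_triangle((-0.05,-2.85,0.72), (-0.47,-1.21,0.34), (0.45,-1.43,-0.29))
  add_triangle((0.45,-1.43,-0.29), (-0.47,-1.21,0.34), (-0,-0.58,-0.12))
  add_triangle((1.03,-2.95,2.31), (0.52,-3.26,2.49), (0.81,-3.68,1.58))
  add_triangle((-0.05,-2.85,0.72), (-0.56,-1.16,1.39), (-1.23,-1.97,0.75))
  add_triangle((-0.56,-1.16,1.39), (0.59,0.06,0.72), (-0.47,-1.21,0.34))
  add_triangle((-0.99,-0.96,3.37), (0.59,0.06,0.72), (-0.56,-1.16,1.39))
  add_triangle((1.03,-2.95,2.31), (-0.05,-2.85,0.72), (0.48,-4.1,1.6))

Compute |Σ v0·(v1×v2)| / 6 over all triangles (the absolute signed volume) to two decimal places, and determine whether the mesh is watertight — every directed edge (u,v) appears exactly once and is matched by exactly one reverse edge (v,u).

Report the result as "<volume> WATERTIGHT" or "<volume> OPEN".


19.34 OPEN

Per-triangle v0·(v1×v2)/6:
  t1: -0.1227
  t2: +0.1239
  t3: +0.1234
  t4: +0.4458
  t5: +3.7740
  t6: -0.2777
  t7: +0.5267
  t8: +0.0739
  t9: +0.2663
  t10: -0.4068
  t11: -0.0954
  t12: -1.4246
  t13: +0.1662
  t14: +0.6883
  t15: +0.0270
  t16: +0.4211
  t17: +2.7296
  t18: +0.9893
  t19: +0.7190
  t20: -0.1091
  t21: +0.5087
  t22: -0.1866
  t23: -0.5407
  t24: +0.2986
  t25: +0.2946
  t26: +0.4890
  t27: +0.6490
  t28: +0.0984
  t29: +0.5343
  t30: +0.0343
  t31: -0.0304
  t32: +1.9751
  t33: +0.4775
  t34: -0.0740
  t35: +1.5550
  t36: +0.2288
  t37: +2.6735
  t38: +0.9546
  t39: +0.1311
  t40: +0.0259
  t41: +0.3810
  t42: +0.5582
  t43: -0.1379
  t44: -0.3214
  t45: +0.1203
Σ = +19.3352 → |volume| = 19.34

Directed edges: 135 total; 3 unmatched, e.g. (-0.05,-2.85,0.72)→(0.59,0.06,0.72) → open.


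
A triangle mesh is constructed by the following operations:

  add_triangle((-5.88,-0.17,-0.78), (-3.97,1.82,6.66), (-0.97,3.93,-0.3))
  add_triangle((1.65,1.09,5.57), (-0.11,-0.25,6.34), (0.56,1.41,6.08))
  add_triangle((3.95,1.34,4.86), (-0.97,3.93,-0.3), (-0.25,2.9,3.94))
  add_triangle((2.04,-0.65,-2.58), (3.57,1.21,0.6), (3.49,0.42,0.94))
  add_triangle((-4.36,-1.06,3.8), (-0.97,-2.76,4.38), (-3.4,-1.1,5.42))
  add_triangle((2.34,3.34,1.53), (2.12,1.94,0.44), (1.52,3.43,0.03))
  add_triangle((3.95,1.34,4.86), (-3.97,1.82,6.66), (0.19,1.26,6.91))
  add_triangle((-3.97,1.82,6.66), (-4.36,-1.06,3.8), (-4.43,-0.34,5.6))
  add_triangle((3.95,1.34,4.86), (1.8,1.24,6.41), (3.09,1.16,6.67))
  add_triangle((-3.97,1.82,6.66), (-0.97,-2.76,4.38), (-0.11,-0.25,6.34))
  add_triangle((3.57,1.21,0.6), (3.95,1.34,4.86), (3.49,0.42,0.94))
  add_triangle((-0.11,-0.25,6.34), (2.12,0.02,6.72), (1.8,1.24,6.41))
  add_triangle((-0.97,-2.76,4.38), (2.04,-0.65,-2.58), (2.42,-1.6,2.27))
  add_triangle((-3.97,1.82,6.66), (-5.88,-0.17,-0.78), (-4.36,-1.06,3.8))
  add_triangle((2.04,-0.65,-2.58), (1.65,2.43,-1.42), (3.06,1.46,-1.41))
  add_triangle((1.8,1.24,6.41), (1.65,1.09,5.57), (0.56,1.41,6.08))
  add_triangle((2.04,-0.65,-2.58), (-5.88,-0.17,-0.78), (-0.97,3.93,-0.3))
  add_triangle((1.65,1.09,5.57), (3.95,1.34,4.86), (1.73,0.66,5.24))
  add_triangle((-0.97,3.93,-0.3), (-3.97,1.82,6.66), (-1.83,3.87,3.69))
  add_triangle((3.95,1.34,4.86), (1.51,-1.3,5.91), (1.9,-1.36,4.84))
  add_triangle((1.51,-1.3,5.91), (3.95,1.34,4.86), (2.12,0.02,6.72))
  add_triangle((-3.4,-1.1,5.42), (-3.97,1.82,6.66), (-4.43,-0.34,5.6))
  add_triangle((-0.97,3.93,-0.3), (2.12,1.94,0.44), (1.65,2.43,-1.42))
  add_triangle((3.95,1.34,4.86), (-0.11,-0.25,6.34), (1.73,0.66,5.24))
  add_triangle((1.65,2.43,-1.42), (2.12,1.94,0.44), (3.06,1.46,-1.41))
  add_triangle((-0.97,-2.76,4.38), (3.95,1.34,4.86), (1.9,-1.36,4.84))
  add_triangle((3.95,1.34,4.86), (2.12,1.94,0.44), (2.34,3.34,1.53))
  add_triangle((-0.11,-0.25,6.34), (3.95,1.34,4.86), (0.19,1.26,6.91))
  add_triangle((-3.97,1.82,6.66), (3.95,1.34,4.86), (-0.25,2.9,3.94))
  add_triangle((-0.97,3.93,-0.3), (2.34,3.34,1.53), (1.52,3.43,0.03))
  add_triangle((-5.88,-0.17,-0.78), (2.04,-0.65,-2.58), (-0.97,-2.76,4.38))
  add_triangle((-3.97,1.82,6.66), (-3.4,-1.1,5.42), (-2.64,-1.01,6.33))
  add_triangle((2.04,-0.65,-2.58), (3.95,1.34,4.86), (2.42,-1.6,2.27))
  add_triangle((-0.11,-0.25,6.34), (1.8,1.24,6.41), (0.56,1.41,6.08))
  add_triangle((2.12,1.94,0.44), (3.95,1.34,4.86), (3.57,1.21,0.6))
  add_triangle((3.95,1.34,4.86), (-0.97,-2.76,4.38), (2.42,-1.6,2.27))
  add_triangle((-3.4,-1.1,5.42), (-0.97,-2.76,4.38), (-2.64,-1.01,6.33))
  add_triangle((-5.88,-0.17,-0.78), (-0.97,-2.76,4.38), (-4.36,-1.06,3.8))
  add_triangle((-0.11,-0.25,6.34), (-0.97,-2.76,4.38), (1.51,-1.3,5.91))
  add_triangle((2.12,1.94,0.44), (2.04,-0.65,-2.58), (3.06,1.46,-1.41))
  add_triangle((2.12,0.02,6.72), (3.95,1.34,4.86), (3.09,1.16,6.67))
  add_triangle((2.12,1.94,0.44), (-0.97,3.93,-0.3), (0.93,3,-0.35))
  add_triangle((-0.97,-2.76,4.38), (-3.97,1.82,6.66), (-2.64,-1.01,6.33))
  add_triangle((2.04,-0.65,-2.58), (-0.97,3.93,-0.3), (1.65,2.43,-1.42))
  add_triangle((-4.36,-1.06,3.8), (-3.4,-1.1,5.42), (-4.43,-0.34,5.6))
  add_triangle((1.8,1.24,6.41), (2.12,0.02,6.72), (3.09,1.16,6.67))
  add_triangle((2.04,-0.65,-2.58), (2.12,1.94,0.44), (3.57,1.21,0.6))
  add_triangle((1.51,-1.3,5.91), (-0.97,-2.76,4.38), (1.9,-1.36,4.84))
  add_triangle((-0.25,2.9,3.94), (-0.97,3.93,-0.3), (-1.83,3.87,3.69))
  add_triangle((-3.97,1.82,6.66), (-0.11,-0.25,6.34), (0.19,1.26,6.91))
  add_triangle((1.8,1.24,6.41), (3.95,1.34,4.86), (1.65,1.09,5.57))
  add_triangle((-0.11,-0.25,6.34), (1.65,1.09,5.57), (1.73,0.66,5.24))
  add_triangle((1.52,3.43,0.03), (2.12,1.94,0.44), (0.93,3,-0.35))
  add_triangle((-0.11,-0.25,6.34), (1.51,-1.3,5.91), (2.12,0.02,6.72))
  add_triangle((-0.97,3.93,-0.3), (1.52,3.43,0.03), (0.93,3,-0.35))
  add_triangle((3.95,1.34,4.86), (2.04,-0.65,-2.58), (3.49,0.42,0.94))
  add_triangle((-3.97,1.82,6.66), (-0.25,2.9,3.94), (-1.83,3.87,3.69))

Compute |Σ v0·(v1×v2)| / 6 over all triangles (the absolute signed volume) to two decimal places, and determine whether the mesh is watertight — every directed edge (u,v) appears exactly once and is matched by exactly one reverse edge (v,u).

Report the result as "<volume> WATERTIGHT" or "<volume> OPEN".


220.93 OPEN

Per-triangle v0·(v1×v2)/6:
  t1: +28.2010
  t2: -2.1239
  t3: +10.1541
  t4: +1.6088
  t5: +3.8040
  t6: +0.8733
  t7: +4.8322
  t8: +1.8058
  t9: +0.8797
  t10: +12.5051
  t11: +1.9049
  t12: +2.9524
  t13: +4.6737
  t14: +14.8794
  t15: +1.9202
  t16: +0.0368
  t17: +11.1762
  t18: -0.9158
  t19: +5.2951
  t20: +2.3621
  t21: +3.0402
  t22: +2.7771
  t23: +2.9680
  t24: -0.7473
  t25: +1.4994
  t26: -3.3506
  t27: +2.5505
  t28: +6.0313
  t29: +13.8298
  t30: +2.1620
  t31: +10.7646
  t32: +3.7614
  t33: +7.4873
  t34: +2.2820
  t35: +3.0496
  t36: +10.0153
  t37: +2.6905
  t38: +7.5956
  t39: +5.4164
  t40: +0.3964
  t41: +1.6227
  t42: -0.8494
  t43: +0.0127
  t44: +2.3552
  t45: +1.6612
  t46: +1.6317
  t47: +2.0574
  t48: +1.7817
  t49: +3.6004
  t50: +6.9235
  t51: -0.0022
  t52: -0.9204
  t53: +0.1745
  t54: +3.0072
  t55: +0.5069
  t56: +0.4034
  t57: +5.9180
Σ = +220.9290 → |volume| = 220.93

Directed edges: 171 total; 3 unmatched, e.g. (3.95,1.34,4.86)→(-0.97,3.93,-0.3) → open.


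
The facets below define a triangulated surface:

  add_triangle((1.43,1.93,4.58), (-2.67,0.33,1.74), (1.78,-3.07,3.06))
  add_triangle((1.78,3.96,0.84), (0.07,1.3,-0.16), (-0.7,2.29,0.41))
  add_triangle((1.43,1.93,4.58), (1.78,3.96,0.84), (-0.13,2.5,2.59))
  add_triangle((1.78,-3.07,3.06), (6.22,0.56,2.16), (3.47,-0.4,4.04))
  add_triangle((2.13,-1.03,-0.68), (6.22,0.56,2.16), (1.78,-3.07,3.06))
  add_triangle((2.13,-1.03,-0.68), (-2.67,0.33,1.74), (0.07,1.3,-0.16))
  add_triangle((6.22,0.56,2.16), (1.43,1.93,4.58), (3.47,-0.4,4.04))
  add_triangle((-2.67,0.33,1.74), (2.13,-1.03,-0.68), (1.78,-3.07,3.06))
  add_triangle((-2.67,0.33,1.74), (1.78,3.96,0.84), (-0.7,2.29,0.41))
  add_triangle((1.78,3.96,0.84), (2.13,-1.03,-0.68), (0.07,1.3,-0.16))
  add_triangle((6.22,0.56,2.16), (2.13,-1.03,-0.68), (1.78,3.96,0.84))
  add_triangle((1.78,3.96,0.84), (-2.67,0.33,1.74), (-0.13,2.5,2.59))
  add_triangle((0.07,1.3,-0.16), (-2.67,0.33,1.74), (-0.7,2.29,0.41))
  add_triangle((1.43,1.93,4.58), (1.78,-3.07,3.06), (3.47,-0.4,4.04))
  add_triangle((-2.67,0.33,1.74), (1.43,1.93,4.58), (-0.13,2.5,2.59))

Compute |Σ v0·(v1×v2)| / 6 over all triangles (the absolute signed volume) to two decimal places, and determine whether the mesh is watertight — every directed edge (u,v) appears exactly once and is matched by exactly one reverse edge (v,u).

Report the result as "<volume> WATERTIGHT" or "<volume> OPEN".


Per-triangle v0·(v1×v2)/6:
  t1: +10.9467
  t2: +0.4716
  t3: +4.2157
  t4: +7.6901
  t5: +7.8469
  t6: -0.3733
  t7: +8.3095
  t8: +0.5418
  t9: +2.0470
  t10: +0.9024
  t11: +5.3112
  t12: +2.4494
  t13: +0.0853
  t14: +6.0263
  t15: +3.7439
Σ = +60.2144 → |volume| = 60.21

Directed edges: 45 total; 3 unmatched, e.g. (1.43,1.93,4.58)→(1.78,3.96,0.84) → open.

60.21 OPEN


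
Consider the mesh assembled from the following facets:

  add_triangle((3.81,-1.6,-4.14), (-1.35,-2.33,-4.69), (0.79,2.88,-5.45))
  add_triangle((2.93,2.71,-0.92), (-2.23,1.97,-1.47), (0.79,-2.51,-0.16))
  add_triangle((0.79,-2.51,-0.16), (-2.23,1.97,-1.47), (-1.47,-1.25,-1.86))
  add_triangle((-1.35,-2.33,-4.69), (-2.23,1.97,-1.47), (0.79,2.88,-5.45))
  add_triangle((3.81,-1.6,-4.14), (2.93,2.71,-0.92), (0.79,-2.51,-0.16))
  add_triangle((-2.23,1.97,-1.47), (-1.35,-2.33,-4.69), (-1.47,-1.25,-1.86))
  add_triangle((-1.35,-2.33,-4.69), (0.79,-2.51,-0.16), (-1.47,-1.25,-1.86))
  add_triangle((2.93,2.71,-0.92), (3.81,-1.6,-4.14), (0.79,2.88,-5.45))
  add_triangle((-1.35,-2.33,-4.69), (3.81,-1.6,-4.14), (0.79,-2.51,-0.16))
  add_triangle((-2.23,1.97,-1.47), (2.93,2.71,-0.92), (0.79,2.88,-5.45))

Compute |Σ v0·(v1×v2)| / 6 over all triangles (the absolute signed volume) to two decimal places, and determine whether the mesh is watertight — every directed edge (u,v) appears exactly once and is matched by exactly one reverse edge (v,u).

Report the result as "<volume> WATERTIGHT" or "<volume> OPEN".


73.74 WATERTIGHT

Per-triangle v0·(v1×v2)/6:
  t1: +21.0033
  t2: -3.2610
  t3: -0.0448
  t4: +12.8704
  t5: +4.8788
  t6: +2.4331
  t7: +1.9886
  t8: +16.1059
  t9: +9.8009
  t10: +7.9660
Σ = +73.7413 → |volume| = 73.74

Directed edges: 30 total, each appears once with its reverse present → watertight.


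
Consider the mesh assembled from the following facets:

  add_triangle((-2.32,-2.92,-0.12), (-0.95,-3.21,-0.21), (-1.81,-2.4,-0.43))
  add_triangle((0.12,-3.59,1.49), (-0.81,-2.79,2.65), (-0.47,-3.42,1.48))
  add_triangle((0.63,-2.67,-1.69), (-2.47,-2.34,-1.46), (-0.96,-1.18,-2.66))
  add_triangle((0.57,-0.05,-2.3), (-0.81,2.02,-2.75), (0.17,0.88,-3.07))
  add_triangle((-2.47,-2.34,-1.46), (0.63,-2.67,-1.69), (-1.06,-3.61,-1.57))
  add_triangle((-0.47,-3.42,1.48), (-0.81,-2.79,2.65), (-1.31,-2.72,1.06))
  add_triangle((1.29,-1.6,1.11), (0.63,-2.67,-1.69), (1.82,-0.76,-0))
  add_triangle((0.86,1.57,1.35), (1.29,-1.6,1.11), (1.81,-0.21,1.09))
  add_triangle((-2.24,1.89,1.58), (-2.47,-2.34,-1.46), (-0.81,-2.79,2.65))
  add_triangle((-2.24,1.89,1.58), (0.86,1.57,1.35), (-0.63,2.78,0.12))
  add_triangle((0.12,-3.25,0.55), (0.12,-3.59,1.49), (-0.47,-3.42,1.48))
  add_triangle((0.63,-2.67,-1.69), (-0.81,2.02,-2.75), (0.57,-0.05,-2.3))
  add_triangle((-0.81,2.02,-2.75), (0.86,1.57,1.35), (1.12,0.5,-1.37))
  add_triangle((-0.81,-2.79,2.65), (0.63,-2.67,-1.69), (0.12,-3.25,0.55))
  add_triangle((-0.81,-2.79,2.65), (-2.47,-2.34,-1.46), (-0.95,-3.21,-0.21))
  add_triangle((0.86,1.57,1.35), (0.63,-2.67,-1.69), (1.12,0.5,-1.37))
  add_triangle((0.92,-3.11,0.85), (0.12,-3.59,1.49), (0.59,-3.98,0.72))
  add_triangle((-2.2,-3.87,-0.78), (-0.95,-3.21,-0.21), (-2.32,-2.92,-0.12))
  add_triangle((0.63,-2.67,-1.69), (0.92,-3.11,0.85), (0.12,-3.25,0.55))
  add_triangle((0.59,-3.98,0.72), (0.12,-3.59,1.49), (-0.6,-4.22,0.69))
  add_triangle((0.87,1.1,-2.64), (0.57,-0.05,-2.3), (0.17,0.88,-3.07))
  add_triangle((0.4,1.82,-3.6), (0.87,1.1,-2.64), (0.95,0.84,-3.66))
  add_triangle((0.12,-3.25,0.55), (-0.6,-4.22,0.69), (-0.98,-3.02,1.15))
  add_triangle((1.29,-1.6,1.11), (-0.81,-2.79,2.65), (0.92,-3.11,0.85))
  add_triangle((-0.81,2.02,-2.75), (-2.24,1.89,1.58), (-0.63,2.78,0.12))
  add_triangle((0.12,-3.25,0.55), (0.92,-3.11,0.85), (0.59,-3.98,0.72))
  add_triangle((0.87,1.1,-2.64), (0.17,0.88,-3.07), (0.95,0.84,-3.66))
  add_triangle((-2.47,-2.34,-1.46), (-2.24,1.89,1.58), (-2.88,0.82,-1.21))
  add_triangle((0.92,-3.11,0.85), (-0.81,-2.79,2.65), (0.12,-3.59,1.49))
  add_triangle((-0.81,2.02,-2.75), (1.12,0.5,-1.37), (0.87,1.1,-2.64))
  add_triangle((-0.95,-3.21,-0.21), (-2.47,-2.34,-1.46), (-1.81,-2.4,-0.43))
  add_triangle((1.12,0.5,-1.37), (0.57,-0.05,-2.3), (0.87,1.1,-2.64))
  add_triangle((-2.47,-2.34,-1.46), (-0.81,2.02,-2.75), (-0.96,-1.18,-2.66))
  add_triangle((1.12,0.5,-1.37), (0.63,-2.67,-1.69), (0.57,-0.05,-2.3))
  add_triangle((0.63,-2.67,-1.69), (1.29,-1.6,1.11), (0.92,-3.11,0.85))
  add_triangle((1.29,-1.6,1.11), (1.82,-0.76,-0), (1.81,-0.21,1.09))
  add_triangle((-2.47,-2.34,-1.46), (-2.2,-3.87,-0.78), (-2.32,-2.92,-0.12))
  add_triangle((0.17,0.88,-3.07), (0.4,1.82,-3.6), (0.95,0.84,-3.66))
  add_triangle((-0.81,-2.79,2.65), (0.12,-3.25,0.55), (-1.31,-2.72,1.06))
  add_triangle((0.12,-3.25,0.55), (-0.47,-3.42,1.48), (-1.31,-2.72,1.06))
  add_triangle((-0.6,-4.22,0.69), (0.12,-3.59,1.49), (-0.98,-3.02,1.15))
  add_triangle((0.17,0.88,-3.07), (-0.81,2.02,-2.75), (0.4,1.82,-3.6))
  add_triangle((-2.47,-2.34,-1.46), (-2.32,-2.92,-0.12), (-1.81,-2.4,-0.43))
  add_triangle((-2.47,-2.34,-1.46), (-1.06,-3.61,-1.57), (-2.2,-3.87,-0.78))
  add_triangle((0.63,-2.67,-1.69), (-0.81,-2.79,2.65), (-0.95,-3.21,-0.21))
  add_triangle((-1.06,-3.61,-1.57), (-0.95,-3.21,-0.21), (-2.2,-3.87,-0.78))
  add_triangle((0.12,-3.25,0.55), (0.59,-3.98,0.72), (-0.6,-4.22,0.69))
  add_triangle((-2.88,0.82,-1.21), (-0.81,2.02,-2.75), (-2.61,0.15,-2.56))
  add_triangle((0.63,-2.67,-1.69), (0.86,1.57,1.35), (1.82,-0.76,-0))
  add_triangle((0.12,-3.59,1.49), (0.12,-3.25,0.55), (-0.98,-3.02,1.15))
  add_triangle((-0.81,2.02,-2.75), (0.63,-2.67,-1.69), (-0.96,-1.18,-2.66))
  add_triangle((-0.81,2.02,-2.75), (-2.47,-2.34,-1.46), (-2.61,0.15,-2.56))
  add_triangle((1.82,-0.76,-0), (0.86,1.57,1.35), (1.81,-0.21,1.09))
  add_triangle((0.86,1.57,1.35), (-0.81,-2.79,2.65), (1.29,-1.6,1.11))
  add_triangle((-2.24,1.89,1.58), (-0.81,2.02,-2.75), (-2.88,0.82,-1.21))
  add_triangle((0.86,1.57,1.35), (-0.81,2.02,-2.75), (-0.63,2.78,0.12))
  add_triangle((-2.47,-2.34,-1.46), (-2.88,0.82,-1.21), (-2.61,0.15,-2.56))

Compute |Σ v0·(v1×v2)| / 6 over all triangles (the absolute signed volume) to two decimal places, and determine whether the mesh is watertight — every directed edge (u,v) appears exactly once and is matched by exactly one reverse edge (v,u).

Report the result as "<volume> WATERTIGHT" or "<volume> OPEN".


59.13 OPEN

Per-triangle v0·(v1×v2)/6:
  t1: -0.2544
  t2: +0.4889
  t3: +2.5845
  t4: +0.0703
  t5: +0.9436
  t6: +0.7983
  t7: +1.3545
  t8: +0.5319
  t9: +7.5857
  t10: +1.9204
  t11: +0.2789
  t12: +1.3372
  t13: +1.8960
  t14: +0.4324
  t15: +2.6826
  t16: +1.1197
  t17: +0.3345
  t18: +0.4504
  t19: +1.0273
  t20: +0.7034
  t21: +0.3404
  t22: +0.2731
  t23: -0.2759
  t24: +1.3692
  t25: +2.6261
  t26: -0.0574
  t27: -0.2087
  t28: +3.4290
  t29: +0.4903
  t30: +0.2036
  t31: -0.5093
  t32: +0.3025
  t33: +2.6541
  t34: +0.8307
  t35: +0.9686
  t36: +0.5347
  t37: +0.7652
  t38: +0.3228
  t39: -1.3673
  t40: +0.4948
  t41: +0.6407
  t42: +0.5145
  t43: -0.1628
  t44: +1.2518
  t45: +2.1649
  t46: +0.7550
  t47: +0.0132
  t48: +1.9430
  t49: +0.0033
  t50: -0.5174
  t51: +1.9363
  t52: +1.2849
  t53: +0.4143
  t54: +2.3950
  t55: +3.6138
  t56: +1.3890
  t57: +2.0175
Σ = +59.1295 → |volume| = 59.13

Directed edges: 171 total; 9 unmatched, e.g. (0.63,-2.67,-1.69)→(-1.06,-3.61,-1.57) → open.


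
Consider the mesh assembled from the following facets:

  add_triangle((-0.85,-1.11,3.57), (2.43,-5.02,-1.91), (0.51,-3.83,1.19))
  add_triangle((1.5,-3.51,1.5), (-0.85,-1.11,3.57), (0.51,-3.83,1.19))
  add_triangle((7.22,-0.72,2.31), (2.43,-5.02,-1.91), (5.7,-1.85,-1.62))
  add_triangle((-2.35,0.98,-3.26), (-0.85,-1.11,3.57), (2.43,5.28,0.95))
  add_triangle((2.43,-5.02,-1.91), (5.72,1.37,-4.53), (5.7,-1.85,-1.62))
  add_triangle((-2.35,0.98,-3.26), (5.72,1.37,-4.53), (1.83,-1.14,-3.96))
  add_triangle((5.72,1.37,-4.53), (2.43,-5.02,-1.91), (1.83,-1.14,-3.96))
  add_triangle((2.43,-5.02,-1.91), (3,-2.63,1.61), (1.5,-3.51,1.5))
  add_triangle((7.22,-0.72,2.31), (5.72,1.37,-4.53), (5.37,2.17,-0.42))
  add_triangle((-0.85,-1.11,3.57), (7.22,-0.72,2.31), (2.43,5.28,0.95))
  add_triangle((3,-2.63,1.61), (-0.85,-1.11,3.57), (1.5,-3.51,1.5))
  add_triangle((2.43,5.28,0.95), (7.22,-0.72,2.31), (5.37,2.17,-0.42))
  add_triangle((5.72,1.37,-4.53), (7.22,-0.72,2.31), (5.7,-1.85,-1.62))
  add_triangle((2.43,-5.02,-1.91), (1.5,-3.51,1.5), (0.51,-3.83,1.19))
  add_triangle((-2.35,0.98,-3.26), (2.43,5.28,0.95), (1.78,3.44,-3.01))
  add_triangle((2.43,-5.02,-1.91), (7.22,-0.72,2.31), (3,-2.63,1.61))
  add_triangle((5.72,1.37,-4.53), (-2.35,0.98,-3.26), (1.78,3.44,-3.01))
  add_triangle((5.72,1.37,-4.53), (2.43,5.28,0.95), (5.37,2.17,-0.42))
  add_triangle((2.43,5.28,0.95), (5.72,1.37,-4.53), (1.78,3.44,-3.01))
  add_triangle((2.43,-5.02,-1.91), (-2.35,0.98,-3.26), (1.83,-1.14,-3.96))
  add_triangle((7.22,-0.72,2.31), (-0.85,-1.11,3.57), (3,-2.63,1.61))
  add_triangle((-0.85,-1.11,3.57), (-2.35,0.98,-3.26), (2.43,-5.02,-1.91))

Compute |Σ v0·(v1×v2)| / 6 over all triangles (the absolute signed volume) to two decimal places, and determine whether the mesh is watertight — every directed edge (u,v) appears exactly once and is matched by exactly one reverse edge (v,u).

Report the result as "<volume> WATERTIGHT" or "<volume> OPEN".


245.43 WATERTIGHT

Per-triangle v0·(v1×v2)/6:
  t1: -1.4165
  t2: +2.3866
  t3: +15.6537
  t4: +10.3175
  t5: +15.4122
  t6: +11.3984
  t7: +13.4304
  t8: +4.5316
  t9: +15.7137
  t10: +25.7786
  t11: +3.7740
  t12: +14.7698
  t13: +17.8492
  t14: +2.7475
  t15: +9.5401
  t16: +11.2756
  t17: +12.3593
  t18: +14.7442
  t19: +15.4258
  t20: +9.4186
  t21: +9.8410
  t22: +10.4818
Σ = +245.4333 → |volume| = 245.43

Directed edges: 66 total, each appears once with its reverse present → watertight.


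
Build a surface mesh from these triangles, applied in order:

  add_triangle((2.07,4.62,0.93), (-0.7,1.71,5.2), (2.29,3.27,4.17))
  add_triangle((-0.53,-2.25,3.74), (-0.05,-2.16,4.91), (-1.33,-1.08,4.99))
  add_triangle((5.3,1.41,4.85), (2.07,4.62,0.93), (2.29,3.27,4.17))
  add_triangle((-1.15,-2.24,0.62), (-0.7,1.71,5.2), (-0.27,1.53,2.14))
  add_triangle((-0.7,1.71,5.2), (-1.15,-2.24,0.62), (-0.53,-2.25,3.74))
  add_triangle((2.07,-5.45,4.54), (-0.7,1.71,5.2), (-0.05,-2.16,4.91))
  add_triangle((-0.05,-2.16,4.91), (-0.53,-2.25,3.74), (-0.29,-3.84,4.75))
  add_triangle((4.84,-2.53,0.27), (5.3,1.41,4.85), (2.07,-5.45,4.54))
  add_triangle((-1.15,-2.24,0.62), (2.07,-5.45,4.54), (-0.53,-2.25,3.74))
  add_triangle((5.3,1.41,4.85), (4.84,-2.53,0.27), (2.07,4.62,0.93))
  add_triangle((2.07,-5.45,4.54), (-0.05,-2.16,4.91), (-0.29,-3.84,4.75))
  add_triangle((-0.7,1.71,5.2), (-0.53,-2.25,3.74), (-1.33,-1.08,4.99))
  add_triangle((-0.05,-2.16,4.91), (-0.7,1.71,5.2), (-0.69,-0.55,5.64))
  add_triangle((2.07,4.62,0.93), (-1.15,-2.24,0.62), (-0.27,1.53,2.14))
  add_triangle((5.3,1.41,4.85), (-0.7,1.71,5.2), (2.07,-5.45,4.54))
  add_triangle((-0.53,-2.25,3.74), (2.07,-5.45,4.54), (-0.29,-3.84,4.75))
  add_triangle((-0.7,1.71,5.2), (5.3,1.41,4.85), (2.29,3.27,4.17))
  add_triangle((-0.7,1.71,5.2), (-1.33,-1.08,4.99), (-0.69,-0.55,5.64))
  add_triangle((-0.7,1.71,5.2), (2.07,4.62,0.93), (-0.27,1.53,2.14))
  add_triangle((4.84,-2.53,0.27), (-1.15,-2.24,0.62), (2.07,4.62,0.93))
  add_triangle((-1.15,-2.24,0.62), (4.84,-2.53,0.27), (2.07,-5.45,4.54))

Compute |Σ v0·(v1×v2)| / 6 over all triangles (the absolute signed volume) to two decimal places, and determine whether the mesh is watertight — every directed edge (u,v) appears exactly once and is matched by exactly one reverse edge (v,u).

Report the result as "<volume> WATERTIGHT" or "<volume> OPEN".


Per-triangle v0·(v1×v2)/6:
  t1: +7.0487
  t2: +1.0819
  t3: +9.7230
  t4: +0.7255
  t5: +3.1604
  t6: +5.0947
  t7: +0.5850
  t8: +30.9677
  t9: +4.9577
  t10: +18.2016
  t11: +3.7140
  t12: -1.9227
  t13: +1.0468
  t14: -0.5815
  t15: +35.3902
  t16: -1.0123
  t17: +10.2527
  t18: +1.5351
  t19: +1.5044
  t20: -5.0136
  t21: +7.7297
Σ = +134.1892 → |volume| = 134.19

Directed edges: 63 total; 3 unmatched, e.g. (-0.05,-2.16,4.91)→(-1.33,-1.08,4.99) → open.

134.19 OPEN


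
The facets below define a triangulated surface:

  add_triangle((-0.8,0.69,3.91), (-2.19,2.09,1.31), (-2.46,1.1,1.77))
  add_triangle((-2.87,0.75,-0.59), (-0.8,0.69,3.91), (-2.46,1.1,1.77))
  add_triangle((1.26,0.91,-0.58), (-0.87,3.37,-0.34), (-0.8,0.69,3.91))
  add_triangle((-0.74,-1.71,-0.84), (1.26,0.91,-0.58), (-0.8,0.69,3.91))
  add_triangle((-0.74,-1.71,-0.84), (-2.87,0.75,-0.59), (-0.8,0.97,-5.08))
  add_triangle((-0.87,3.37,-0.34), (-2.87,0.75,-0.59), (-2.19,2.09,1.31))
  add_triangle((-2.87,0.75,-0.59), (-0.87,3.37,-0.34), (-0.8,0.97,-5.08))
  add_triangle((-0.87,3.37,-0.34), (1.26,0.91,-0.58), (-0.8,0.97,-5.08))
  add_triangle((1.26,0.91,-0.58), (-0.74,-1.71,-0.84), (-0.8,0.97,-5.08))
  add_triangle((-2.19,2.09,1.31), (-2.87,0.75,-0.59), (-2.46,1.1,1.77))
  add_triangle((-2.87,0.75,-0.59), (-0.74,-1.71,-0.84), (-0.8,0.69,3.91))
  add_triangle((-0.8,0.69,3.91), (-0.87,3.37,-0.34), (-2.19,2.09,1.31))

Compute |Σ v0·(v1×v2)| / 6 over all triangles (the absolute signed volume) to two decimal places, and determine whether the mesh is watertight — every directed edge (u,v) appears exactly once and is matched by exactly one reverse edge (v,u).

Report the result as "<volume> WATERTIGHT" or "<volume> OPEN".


34.51 WATERTIGHT

Per-triangle v0·(v1×v2)/6:
  t1: +1.5547
  t2: +0.3674
  t3: +3.1710
  t4: +0.5600
  t5: +4.7257
  t6: +2.7630
  t7: +7.3305
  t8: +4.3339
  t9: +1.7287
  t10: +1.2672
  t11: +3.5513
  t12: +3.1579
Σ = +34.5115 → |volume| = 34.51

Directed edges: 36 total, each appears once with its reverse present → watertight.


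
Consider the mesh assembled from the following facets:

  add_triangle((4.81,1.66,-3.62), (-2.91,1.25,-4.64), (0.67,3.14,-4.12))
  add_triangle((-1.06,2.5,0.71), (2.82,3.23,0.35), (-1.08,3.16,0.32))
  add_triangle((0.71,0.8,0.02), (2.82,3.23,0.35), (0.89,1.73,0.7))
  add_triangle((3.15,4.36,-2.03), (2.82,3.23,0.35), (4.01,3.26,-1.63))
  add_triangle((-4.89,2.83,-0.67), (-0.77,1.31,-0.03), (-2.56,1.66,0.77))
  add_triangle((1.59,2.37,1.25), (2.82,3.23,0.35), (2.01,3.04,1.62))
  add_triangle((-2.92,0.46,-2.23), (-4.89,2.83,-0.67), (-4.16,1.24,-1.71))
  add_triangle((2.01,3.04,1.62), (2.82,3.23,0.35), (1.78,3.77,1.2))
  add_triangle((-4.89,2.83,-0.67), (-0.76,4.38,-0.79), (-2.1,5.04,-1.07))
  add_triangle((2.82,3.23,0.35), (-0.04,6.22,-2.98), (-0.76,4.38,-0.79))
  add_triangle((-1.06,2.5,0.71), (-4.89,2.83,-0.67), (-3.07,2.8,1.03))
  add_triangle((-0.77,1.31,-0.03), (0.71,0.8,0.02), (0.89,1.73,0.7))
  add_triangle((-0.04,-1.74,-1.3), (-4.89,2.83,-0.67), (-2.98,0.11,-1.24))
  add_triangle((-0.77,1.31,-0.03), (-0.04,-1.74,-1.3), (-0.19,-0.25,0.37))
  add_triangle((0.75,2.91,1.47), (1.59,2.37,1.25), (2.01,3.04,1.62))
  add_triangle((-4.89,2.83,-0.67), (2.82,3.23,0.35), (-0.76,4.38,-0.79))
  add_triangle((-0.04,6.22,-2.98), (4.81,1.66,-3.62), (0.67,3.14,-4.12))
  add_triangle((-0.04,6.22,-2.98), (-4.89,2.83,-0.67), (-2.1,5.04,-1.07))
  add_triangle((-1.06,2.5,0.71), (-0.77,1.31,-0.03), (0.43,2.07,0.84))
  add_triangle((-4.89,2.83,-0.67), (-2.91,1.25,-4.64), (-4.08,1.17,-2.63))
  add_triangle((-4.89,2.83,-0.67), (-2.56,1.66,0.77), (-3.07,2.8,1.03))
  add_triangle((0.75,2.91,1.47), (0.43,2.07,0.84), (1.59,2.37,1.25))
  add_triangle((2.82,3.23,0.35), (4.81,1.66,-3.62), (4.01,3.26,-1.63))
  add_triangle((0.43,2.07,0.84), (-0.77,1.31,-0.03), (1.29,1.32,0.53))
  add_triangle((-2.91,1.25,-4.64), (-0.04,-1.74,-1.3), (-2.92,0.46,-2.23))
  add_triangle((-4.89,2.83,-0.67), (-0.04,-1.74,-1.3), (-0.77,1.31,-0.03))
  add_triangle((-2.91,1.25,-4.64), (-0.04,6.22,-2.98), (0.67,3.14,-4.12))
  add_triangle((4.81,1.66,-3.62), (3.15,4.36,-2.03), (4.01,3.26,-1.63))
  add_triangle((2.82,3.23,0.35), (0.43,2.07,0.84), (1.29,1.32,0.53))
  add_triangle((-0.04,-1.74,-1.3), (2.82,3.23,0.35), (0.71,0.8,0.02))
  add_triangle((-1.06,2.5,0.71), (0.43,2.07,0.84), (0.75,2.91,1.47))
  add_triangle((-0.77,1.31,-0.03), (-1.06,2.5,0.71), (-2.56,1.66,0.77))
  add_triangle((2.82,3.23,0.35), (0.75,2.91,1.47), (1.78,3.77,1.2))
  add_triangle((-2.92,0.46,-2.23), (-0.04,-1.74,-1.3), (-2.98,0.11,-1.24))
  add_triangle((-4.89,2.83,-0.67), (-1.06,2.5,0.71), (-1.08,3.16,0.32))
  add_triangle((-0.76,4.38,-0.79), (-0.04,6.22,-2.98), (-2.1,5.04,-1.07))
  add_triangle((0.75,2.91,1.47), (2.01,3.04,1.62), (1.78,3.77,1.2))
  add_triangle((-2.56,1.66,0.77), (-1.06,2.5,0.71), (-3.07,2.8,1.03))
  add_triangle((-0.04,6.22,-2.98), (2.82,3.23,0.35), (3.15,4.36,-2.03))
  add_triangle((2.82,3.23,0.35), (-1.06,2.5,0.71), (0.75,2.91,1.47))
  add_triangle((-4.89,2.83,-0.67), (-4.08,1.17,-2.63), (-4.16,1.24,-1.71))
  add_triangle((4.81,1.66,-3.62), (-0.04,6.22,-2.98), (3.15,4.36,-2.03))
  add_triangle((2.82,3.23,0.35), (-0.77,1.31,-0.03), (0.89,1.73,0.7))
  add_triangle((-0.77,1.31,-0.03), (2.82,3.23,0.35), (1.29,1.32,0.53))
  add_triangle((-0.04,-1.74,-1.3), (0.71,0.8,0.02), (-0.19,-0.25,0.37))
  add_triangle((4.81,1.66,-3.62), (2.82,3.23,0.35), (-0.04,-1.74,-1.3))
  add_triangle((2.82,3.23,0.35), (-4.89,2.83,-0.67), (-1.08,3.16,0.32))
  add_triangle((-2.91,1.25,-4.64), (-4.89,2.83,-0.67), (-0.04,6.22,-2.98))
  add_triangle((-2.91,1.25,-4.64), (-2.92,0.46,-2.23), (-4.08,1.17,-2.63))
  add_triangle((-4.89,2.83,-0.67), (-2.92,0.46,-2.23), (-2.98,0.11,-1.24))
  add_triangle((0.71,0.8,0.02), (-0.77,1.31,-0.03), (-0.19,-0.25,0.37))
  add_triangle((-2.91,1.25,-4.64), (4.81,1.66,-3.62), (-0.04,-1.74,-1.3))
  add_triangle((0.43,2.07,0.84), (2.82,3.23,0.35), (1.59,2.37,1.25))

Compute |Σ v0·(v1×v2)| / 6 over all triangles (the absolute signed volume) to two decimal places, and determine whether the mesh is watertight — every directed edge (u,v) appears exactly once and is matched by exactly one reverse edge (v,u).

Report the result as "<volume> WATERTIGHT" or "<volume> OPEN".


119.76 OPEN

Per-triangle v0·(v1×v2)/6:
  t1: +9.3925
  t2: +0.9466
  t3: -0.0191
  t4: +2.2688
  t5: -0.7786
  t6: +0.0115
  t7: -0.5985
  t8: +0.7757
  t9: +0.3741
  t10: +5.2929
  t11: +1.5171
  t12: -0.1746
  t13: -0.5084
  t14: +0.1831
  t15: -0.0086
  t16: +2.6010
  t17: +11.0504
  t18: +5.3211
  t19: -0.1965
  t20: +3.3849
  t21: +0.7237
  t22: -0.0950
  t23: +1.2074
  t24: -0.1988
  t25: +2.5437
  t26: -0.8035
  t27: +10.7602
  t28: +3.1292
  t29: +0.3325
  t30: -0.0462
  t31: -0.1423
  t32: -0.3376
  t33: -0.1766
  t34: +1.1024
  t35: +1.0474
  t36: +1.7844
  t37: +0.4521
  t38: +0.0526
  t39: +6.0780
  t40: +1.5924
  t41: +0.8638
  t42: +9.6004
  t43: +0.5855
  t44: -0.3859
  t45: +0.0808
  t46: +1.0149
  t47: +1.9295
  t48: +22.4727
  t49: +0.8075
  t50: +1.5744
  t51: +0.0967
  t52: +11.8554
  t53: -0.5775
Σ = +119.7594 → |volume| = 119.76

Directed edges: 159 total; 3 unmatched, e.g. (-4.16,1.24,-1.71)→(-2.92,0.46,-2.23) → open.


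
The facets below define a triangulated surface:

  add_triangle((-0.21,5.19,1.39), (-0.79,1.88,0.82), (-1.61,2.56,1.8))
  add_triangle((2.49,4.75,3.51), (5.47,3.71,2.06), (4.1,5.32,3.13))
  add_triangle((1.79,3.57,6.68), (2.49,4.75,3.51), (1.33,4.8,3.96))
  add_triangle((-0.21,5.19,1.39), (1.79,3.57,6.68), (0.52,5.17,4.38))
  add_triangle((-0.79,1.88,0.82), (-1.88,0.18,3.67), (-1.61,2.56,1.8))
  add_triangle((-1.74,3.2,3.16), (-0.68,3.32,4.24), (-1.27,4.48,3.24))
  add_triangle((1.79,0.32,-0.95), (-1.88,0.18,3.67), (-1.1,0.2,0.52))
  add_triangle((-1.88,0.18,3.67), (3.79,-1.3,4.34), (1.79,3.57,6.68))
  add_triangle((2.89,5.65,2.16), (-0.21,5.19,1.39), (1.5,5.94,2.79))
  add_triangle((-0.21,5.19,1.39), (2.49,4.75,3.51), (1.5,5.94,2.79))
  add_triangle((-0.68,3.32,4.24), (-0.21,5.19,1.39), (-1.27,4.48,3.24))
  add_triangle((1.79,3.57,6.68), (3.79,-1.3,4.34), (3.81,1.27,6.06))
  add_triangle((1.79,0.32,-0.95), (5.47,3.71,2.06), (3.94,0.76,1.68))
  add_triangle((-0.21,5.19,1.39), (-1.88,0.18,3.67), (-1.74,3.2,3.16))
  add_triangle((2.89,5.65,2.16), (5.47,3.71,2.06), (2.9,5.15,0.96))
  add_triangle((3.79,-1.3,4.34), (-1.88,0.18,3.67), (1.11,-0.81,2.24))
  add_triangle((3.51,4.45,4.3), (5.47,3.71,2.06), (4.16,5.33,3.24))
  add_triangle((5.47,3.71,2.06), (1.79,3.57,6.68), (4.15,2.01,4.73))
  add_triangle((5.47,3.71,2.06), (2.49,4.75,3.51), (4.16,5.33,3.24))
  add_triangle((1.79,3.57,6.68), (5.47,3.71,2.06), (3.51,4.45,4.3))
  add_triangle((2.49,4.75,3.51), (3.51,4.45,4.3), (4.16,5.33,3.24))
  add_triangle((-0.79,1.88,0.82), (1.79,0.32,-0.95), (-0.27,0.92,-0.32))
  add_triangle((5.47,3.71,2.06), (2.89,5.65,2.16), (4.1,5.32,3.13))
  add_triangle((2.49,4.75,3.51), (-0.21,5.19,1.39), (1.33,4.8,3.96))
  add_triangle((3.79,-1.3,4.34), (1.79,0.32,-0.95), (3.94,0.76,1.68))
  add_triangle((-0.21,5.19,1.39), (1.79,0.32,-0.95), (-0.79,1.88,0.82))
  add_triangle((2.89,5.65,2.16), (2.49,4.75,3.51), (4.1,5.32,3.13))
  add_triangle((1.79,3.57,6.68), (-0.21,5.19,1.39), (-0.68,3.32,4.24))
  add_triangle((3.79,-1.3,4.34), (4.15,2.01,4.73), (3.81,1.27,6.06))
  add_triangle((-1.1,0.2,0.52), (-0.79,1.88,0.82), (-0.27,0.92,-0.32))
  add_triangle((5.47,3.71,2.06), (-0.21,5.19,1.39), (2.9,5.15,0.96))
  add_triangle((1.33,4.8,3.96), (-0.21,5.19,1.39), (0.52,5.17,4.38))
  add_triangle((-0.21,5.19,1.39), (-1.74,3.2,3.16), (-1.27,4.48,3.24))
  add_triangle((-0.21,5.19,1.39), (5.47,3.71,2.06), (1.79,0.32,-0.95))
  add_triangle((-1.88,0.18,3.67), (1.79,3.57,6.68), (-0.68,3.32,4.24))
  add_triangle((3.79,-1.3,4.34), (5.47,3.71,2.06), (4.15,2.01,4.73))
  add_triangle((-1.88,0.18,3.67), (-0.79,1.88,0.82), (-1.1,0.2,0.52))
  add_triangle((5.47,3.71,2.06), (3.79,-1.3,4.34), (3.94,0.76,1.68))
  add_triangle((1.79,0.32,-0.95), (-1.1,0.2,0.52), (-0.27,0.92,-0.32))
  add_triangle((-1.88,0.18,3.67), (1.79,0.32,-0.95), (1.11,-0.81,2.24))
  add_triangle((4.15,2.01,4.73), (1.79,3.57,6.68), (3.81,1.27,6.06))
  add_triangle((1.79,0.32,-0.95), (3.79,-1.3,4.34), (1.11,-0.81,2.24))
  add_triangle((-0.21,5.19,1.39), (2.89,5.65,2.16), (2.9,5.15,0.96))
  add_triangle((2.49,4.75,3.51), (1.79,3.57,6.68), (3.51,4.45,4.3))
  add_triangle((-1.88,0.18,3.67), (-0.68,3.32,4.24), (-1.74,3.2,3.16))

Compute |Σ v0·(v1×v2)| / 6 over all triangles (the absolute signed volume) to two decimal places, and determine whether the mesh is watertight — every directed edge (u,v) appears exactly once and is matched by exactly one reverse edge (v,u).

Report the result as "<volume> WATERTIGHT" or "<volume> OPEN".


119.74 OPEN

Per-triangle v0·(v1×v2)/6:
  t1: +0.2758
  t2: +1.5285
  t3: +3.7691
  t4: -1.4018
  t5: -0.2148
  t6: +1.3085
  t7: -0.3260
  t8: +16.7486
  t9: +2.2611
  t10: +0.5867
  t11: +2.1927
  t12: +3.0515
  t13: +2.9913
  t14: -1.3149
  t15: +3.5543
  t16: +1.2944
  t17: +3.6539
  t18: +11.2085
  t19: -1.2126
  t20: +4.9340
  t21: +1.7451
  t22: +0.3951
  t23: +2.8543
  t24: +3.2545
  t25: +2.3302
  t26: +0.1460
  t27: +2.1372
  t28: +8.3086
  t29: +3.7169
  t30: +0.2138
  t31: -4.9055
  t32: +2.2623
  t33: +0.6733
  t34: +6.6980
  t35: +6.9621
  t36: +9.0388
  t37: +0.8986
  t38: +4.3856
  t39: -0.0364
  t40: -1.2395
  t41: +5.0574
  t42: +0.2418
  t43: +2.8702
  t44: +3.8323
  t45: +3.0097
Σ = +119.7390 → |volume| = 119.74

Directed edges: 135 total; 9 unmatched, e.g. (-1.61,2.56,1.8)→(-0.21,5.19,1.39) → open.


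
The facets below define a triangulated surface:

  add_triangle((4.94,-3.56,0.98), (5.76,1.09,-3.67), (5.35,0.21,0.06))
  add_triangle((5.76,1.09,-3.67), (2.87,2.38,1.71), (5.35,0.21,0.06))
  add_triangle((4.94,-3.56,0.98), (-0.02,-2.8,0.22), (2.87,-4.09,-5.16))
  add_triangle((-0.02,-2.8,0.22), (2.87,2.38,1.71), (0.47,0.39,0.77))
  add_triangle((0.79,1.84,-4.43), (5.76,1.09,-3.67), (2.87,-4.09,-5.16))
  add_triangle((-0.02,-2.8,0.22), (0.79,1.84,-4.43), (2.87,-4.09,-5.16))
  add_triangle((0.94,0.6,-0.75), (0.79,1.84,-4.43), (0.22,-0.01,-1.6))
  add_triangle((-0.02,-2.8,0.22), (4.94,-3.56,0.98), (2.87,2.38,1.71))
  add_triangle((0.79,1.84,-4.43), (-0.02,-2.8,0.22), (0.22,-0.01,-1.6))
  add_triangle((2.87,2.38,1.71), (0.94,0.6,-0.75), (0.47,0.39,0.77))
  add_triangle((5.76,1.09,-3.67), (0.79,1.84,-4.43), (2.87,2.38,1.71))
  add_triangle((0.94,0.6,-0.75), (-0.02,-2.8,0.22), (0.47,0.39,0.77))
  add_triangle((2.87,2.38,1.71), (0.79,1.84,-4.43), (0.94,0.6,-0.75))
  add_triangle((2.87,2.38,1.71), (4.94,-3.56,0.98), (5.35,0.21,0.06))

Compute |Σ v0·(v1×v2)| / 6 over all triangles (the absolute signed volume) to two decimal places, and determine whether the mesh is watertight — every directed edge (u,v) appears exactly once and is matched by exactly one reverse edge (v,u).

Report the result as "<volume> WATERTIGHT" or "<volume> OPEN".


83.27 OPEN

Per-triangle v0·(v1×v2)/6:
  t1: +11.7883
  t2: +8.8427
  t3: +13.6489
  t4: +0.6524
  t5: +22.8713
  t6: +3.8109
  t7: -0.3876
  t8: +3.4634
  t9: +0.1402
  t10: -0.0419
  t11: +12.6671
  t12: -0.5029
  t13: -1.1633
  t14: +7.4853
Σ = +83.2748 → |volume| = 83.27

Directed edges: 42 total; 6 unmatched, e.g. (4.94,-3.56,0.98)→(5.76,1.09,-3.67) → open.
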